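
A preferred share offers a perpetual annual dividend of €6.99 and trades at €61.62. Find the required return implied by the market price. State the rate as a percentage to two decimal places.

11.34%

P = C/r ⇒ r = C/P = €6.99/€61.62 = 0.113437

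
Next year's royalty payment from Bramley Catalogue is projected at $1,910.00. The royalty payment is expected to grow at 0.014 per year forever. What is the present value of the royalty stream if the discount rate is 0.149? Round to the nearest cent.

$14148.15

Growing perpetuity: P = D₁ / (r − g) = $1,910.0000 / (0.149 − 0.014) = $14,148.15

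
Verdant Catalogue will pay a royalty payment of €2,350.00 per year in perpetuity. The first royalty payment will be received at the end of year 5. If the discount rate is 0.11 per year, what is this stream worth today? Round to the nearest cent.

Value at end of year 4: C / r = €2,350.00 / 0.11 = €21,363.6364
Discount to today: PV = €21,363.6364 / (1 + 0.11)^4 = €21,363.6364 / 1.518070 = €14,072.89

€14072.89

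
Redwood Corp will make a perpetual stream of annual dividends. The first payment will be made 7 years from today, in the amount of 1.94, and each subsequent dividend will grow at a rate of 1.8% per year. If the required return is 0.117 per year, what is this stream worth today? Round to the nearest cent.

10.09

Value at end of year 6: C₁ / (r − g) = 1.94 / (0.117 − 0.018) = 19.5960
Discount to today: PV = 19.5960 / (1 + 0.117)^6 = 19.5960 / 1.942312 = 10.09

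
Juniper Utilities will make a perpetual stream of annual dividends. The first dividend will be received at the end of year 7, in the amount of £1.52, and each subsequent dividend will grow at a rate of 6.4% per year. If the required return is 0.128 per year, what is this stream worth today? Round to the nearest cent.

Value at end of year 6: C₁ / (r − g) = £1.52 / (0.128 − 0.064) = £23.7500
Discount to today: PV = £23.7500 / (1 + 0.128)^6 = £23.7500 / 2.059940 = £11.53

£11.53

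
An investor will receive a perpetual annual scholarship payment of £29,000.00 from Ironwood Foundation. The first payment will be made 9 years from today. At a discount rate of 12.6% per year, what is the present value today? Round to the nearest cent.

Value at end of year 8: C / r = £29,000.00 / 0.126 = £230,158.7302
Discount to today: PV = £230,158.7302 / (1 + 0.126)^8 = £230,158.7302 / 2.584087 = £89,067.72

£89067.72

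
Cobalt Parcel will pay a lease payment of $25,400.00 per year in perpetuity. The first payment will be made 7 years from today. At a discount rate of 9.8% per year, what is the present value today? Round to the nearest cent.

Value at end of year 6: C / r = $25,400.00 / 0.098 = $259,183.6735
Discount to today: PV = $259,183.6735 / (1 + 0.098)^6 = $259,183.6735 / 1.752323 = $147,908.66

$147908.66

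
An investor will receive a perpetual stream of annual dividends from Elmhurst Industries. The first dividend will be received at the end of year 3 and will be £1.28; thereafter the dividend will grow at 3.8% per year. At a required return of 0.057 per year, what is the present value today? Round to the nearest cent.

Value at end of year 2: C₁ / (r − g) = £1.28 / (0.057 − 0.038) = £67.3684
Discount to today: PV = £67.3684 / (1 + 0.057)^2 = £67.3684 / 1.117249 = £60.30

£60.30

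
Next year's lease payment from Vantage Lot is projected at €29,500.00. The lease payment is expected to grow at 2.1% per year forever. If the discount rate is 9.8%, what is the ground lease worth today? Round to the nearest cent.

€383116.88

Growing perpetuity: P = D₁ / (r − g) = €29,500.0000 / (0.098 − 0.021) = €383,116.88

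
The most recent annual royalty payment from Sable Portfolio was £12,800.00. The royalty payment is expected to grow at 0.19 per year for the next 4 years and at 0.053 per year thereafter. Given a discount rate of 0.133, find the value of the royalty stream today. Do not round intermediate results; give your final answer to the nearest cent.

D_1 = 15232.00000
D_2 = 18126.08000
D_3 = 21570.03520
D_4 = 25668.34189
Terminal value at year 4: TV = D_4×(1+g_2)/(r−g_2) = 27028.76401/0.08 = 337859.55010
P_0 = D_1/(1+r)^1 + D_2/(1+r)^2 + D_3/(1+r)^3 + D_4/(1+r)^4 + TV/(1+r)^4
    = 13443.95410 + 14120.30484 + 14830.68205 + 15576.79756 + 205029.59790 = 263001.33645

£263001.34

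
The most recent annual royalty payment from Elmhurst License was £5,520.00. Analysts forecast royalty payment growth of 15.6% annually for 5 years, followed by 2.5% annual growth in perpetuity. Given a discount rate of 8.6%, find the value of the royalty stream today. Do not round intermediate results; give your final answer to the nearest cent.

D_1 = 6381.12000
D_2 = 7376.57472
D_3 = 8527.32038
D_4 = 9857.58236
D_5 = 11395.36520
Terminal value at year 5: TV = D_5×(1+g_2)/(r−g_2) = 11680.24933/0.061 = 191479.49725
P_0 = D_1/(1+r)^1 + D_2/(1+r)^2 + D_3/(1+r)^3 + D_4/(1+r)^4 + D_5/(1+r)^5 + TV/(1+r)^5
    = 5875.80110 + 6254.53598 + 6657.68287 + 7086.81528 + 7543.60816 + 126757.35031 = 160175.79371

£160175.79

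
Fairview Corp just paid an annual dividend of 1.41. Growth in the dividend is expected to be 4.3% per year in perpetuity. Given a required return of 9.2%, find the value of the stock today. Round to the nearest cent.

30.01

D₁ = D₀ × (1 + g) = 1.41 × 1.043 = 1.4706
Growing perpetuity: P = D₁ / (r − g) = 1.4706 / (0.092 − 0.043) = 30.01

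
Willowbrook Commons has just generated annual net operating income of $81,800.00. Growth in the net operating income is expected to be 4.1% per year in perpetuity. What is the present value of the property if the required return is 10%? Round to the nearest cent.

D₁ = D₀ × (1 + g) = $81,800.00 × 1.041 = $85,153.8000
Growing perpetuity: P = D₁ / (r − g) = $85,153.8000 / (0.1 − 0.041) = $1,443,284.75

$1443284.75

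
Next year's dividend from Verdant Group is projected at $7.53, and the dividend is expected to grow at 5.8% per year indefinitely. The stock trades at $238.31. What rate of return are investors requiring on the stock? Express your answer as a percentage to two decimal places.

8.96%

P = D₁/(r − g) ⇒ r = D₁/P + g = $7.5300/$238.31 + 0.058 = 0.031597 + 0.058 = 0.089597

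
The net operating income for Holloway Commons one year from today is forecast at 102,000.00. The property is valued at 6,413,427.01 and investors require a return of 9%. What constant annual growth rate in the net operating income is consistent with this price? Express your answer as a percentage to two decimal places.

P = D₁/(r−g) ⇒ g = r − D₁/P = 0.09 − 102,000.00/6,413,427.01 = 0.074096

7.41%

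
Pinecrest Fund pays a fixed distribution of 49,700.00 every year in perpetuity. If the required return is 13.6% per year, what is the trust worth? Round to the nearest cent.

Level perpetuity: PV = C / r = 49,700.00 / 0.136 = 365,441.18

365441.18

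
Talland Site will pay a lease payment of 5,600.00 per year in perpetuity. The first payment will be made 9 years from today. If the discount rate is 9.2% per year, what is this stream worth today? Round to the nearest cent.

Value at end of year 8: C / r = 5,600.00 / 0.092 = 60,869.5652
Discount to today: PV = 60,869.5652 / (1 + 0.092)^8 = 60,869.5652 / 2.022000 = 30,103.65

30103.65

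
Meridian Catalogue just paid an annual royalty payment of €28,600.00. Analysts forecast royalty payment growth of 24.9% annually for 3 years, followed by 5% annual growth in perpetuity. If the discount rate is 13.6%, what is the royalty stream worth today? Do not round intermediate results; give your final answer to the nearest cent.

D_1 = 35721.40000
D_2 = 44616.02860
D_3 = 55725.41972
Terminal value at year 3: TV = D_3×(1+g_2)/(r−g_2) = 58511.69071/0.086 = 680368.49660
P_0 = D_1/(1+r)^1 + D_2/(1+r)^2 + D_3/(1+r)^3 + TV/(1+r)^3
    = 31444.89437 + 34572.77558 + 38011.79287 + 464097.47113 = 568126.93395

€568126.93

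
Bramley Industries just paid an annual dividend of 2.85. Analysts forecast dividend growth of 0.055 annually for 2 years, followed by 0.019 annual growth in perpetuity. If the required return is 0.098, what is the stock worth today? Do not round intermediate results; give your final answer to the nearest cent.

D_1 = 3.00675
D_2 = 3.17212
Terminal value at year 2: TV = D_2×(1+g_2)/(r−g_2) = 3.23239/0.079 = 40.91635
P_0 = D_1/(1+r)^1 + D_2/(1+r)^2 + TV/(1+r)^2
    = 2.73839 + 2.63115 + 33.93846 = 39.30800

39.31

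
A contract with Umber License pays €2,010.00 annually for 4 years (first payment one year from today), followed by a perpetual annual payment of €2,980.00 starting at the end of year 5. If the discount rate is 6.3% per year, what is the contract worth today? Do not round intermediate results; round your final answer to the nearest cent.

PV of 4-year annuity: €2,010.00 × [1 − (1+0.063)^−4] / 0.063 = 6917.28246
Perpetuity value at year 4: €2,980.00 / 0.063 = 47301.58730
PV of perpetuity: 47301.58730 / (1+0.063)^4 = 37046.11380
Total PV = 6917.28246 + 37046.11380 = 43963.39626

€43963.40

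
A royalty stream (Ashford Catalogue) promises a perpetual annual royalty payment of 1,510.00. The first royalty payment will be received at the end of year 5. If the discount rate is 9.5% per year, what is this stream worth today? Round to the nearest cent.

Value at end of year 4: C / r = 1,510.00 / 0.095 = 15,894.7368
Discount to today: PV = 15,894.7368 / (1 + 0.095)^4 = 15,894.7368 / 1.437661 = 11,055.97

11055.97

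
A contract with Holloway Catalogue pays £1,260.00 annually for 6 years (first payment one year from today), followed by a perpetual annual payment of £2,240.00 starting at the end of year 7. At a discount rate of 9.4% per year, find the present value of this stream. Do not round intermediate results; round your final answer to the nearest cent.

PV of 6-year annuity: £1,260.00 × [1 − (1+0.094)^−6] / 0.094 = 5585.47953
Perpetuity value at year 6: £2,240.00 / 0.094 = 23829.78723
PV of perpetuity: 23829.78723 / (1+0.094)^6 = 13900.04585
Total PV = 5585.47953 + 13900.04585 = 19485.52538

£19485.53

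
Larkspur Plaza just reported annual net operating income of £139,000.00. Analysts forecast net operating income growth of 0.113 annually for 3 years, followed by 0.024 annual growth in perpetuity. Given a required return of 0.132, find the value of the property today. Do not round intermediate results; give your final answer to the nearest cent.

D_1 = 154707.00000
D_2 = 172188.89100
D_3 = 191646.23568
Terminal value at year 3: TV = D_3×(1+g_2)/(r−g_2) = 196245.74534/0.108 = 1817090.23462
P_0 = D_1/(1+r)^1 + D_2/(1+r)^2 + D_3/(1+r)^3 + TV/(1+r)^3
    = 136666.96113 + 134373.08104 + 132117.70247 + 1252671.54937 = 1655829.29401

£1655829.29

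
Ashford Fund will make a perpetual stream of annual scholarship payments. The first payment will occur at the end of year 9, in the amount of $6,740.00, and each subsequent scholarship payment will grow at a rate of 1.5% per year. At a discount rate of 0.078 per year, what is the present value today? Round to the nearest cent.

Value at end of year 8: C₁ / (r − g) = $6,740.00 / (0.078 − 0.015) = $106,984.1270
Discount to today: PV = $106,984.1270 / (1 + 0.078)^8 = $106,984.1270 / 1.823686 = $58,663.67

$58663.67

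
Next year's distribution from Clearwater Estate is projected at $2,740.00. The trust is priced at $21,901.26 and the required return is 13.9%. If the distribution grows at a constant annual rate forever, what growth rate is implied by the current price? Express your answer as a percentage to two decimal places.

1.39%

P = D₁/(r−g) ⇒ g = r − D₁/P = 0.139 − $2,740.00/$21,901.26 = 0.013893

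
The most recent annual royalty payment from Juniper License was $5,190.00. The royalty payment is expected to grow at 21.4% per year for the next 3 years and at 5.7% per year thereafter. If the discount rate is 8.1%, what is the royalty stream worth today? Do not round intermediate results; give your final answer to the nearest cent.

$343475.43

D_1 = 6300.66000
D_2 = 7649.00124
D_3 = 9285.88751
Terminal value at year 3: TV = D_3×(1+g_2)/(r−g_2) = 9815.18309/0.024 = 408965.96222
P_0 = D_1/(1+r)^1 + D_2/(1+r)^2 + D_3/(1+r)^3 + TV/(1+r)^3
    = 5828.54764 + 6545.65850 + 7350.99854 + 323750.22715 = 343475.43183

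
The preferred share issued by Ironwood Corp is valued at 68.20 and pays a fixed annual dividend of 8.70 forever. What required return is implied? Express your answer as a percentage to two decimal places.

P = C/r ⇒ r = C/P = 8.70/68.20 = 0.127566

12.76%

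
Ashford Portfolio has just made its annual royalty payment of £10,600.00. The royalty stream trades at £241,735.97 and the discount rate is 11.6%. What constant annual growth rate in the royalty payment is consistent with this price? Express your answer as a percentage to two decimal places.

P = D₀(1+g)/(r−g) ⇒ P(r−g) = D₀(1+g) ⇒ g(P+D₀) = P·r − D₀
g = (P·r − D₀)/(P + D₀) = (£241,735.97×0.116 − £10,600.00) / (£241,735.97 + £10,600.00) = 0.069120

6.91%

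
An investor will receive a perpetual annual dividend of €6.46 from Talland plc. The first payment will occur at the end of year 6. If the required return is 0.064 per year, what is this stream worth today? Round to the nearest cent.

€74.02

Value at end of year 5: C / r = €6.46 / 0.064 = €100.9375
Discount to today: PV = €100.9375 / (1 + 0.064)^5 = €100.9375 / 1.363666 = €74.02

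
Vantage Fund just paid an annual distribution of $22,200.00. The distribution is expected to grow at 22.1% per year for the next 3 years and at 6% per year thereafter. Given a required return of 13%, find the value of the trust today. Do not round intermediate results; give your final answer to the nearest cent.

$502018.30

D_1 = 27106.20000
D_2 = 33096.67020
D_3 = 40411.03431
Terminal value at year 3: TV = D_3×(1+g_2)/(r−g_2) = 42835.69637/0.07 = 611938.51962
P_0 = D_1/(1+r)^1 + D_2/(1+r)^2 + D_3/(1+r)^3 + TV/(1+r)^3
    = 23987.78761 + 25919.54750 + 28006.87389 + 424104.09032 = 502018.29932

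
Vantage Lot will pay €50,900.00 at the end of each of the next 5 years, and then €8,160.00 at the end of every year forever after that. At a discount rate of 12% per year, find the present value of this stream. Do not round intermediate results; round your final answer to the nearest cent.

PV of 5-year annuity: €50,900.00 × [1 − (1+0.12)^−5] / 0.12 = 183483.10870
Perpetuity value at year 5: €8,160.00 / 0.12 = 68000.00000
PV of perpetuity: 68000.00000 / (1+0.12)^5 = 38585.02619
Total PV = 183483.10870 + 38585.02619 = 222068.13489

€222068.13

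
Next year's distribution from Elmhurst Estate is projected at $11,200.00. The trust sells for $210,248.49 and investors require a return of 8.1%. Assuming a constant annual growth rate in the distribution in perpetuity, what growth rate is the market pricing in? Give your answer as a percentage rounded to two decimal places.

P = D₁/(r−g) ⇒ g = r − D₁/P = 0.081 − $11,200.00/$210,248.49 = 0.027730

2.77%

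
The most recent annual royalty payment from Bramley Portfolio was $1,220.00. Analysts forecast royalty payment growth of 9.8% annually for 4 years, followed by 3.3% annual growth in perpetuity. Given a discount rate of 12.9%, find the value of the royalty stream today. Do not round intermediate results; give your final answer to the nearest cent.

$16298.26

D_1 = 1339.56000
D_2 = 1470.83688
D_3 = 1614.97889
D_4 = 1773.24683
Terminal value at year 4: TV = D_4×(1+g_2)/(r−g_2) = 1831.76397/0.096 = 19080.87470
P_0 = D_1/(1+r)^1 + D_2/(1+r)^2 + D_3/(1+r)^3 + D_4/(1+r)^4 + TV/(1+r)^4
    = 1186.50133 + 1153.92246 + 1122.23814 + 1091.42381 + 11744.17494 = 16298.26068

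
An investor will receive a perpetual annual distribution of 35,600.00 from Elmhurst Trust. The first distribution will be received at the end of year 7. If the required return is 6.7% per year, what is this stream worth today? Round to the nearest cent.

Value at end of year 6: C / r = 35,600.00 / 0.067 = 531,343.2836
Discount to today: PV = 531,343.2836 / (1 + 0.067)^6 = 531,343.2836 / 1.475661 = 360,071.44

360071.44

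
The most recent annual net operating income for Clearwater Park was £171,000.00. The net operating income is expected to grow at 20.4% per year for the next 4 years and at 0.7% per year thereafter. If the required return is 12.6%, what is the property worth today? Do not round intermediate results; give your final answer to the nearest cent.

£2702555.82

D_1 = 205884.00000
D_2 = 247884.33600
D_3 = 298452.74054
D_4 = 359337.09961
Terminal value at year 4: TV = D_4×(1+g_2)/(r−g_2) = 361852.45931/0.119 = 3040776.96901
P_0 = D_1/(1+r)^1 + D_2/(1+r)^2 + D_3/(1+r)^3 + D_4/(1+r)^4 + TV/(1+r)^4
    = 182845.47069 + 195511.49797 + 209054.92323 + 223536.52537 + 1891607.40377 = 2702555.82103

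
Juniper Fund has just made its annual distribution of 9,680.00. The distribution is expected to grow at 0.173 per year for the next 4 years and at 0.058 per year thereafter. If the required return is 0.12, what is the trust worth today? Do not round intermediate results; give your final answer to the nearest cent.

242264.49

D_1 = 11354.64000
D_2 = 13318.99272
D_3 = 15623.17846
D_4 = 18325.98833
Terminal value at year 4: TV = D_4×(1+g_2)/(r−g_2) = 19388.89566/0.062 = 312724.12351
P_0 = D_1/(1+r)^1 + D_2/(1+r)^2 + D_3/(1+r)^3 + D_4/(1+r)^4 + TV/(1+r)^4
    = 10138.07143 + 10617.81945 + 11120.26984 + 11646.49689 + 198741.83404 = 242264.49165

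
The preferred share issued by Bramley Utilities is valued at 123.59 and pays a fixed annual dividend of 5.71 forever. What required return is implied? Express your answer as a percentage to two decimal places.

4.62%

P = C/r ⇒ r = C/P = 5.71/123.59 = 0.046201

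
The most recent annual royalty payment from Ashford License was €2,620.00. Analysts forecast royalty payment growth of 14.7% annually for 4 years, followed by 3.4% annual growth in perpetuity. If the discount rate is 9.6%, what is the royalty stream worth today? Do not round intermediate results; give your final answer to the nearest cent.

D_1 = 3005.14000
D_2 = 3446.89558
D_3 = 3953.58923
D_4 = 4534.76685
Terminal value at year 4: TV = D_4×(1+g_2)/(r−g_2) = 4688.94892/0.062 = 75628.20839
P_0 = D_1/(1+r)^1 + D_2/(1+r)^2 + D_3/(1+r)^3 + D_4/(1+r)^4 + TV/(1+r)^4
    = 2741.91606 + 2869.50522 + 3003.03146 + 3142.77107 + 52413.31103 = 64170.53483

€64170.53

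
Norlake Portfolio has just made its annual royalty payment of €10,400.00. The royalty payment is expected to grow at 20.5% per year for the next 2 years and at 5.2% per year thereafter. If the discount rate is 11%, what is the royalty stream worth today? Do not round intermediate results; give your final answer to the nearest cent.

D_1 = 12532.00000
D_2 = 15101.06000
Terminal value at year 2: TV = D_2×(1+g_2)/(r−g_2) = 15886.31512/0.058 = 273901.98483
P_0 = D_1/(1+r)^1 + D_2/(1+r)^2 + TV/(1+r)^2
    = 11290.09009 + 12256.35906 + 222304.99540 = 245851.44455

€245851.44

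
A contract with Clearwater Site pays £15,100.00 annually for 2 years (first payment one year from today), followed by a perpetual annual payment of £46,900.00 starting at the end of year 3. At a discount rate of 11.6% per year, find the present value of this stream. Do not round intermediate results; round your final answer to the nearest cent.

£350282.90

PV of 2-year annuity: £15,100.00 × [1 − (1+0.116)^−2] / 0.116 = 25654.53938
Perpetuity value at year 2: £46,900.00 / 0.116 = 404310.34483
PV of perpetuity: 404310.34483 / (1+0.116)^2 = 324628.36489
Total PV = 25654.53938 + 324628.36489 = 350282.90428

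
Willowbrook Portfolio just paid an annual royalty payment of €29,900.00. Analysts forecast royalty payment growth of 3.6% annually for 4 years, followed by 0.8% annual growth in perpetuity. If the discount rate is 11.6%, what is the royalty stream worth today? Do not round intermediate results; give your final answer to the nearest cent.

D_1 = 30976.40000
D_2 = 32091.55040
D_3 = 33246.84621
D_4 = 34443.73268
Terminal value at year 4: TV = D_4×(1+g_2)/(r−g_2) = 34719.28254/0.108 = 321474.83833
P_0 = D_1/(1+r)^1 + D_2/(1+r)^2 + D_3/(1+r)^3 + D_4/(1+r)^4 + TV/(1+r)^4
    = 27756.63082 + 25766.90818 + 23919.81799 + 22205.13570 + 207247.93319 = 306896.42589

€306896.43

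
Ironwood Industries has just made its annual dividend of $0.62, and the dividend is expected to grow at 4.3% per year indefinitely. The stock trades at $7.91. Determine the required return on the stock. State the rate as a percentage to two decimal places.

D₁ = $0.62 × 1.043 = $0.6467
P = D₁/(r − g) ⇒ r = D₁/P + g = $0.6467/$7.91 + 0.043 = 0.081752 + 0.043 = 0.124752

12.48%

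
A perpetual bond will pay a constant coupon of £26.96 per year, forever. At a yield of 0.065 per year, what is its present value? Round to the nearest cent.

£414.77

Level perpetuity: PV = C / r = £26.96 / 0.065 = £414.77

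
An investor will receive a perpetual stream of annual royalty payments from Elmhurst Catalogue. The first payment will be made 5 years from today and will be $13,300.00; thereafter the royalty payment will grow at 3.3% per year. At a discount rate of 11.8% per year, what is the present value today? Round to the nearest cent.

Value at end of year 4: C₁ / (r − g) = $13,300.00 / (0.118 − 0.033) = $156,470.5882
Discount to today: PV = $156,470.5882 / (1 + 0.118)^4 = $156,470.5882 / 1.562310 = $100,153.35

$100153.35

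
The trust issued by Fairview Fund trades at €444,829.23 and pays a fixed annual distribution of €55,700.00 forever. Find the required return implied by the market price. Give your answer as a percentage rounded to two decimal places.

P = C/r ⇒ r = C/P = €55,700.00/€444,829.23 = 0.125217

12.52%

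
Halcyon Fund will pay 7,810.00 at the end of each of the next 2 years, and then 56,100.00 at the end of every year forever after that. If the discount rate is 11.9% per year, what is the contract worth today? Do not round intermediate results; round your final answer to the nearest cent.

PV of 2-year annuity: 7,810.00 × [1 − (1+0.119)^−2] / 0.119 = 13216.66303
Perpetuity value at year 2: 56,100.00 / 0.119 = 471428.57143
PV of perpetuity: 471428.57143 / (1+0.119)^2 = 376491.97781
Total PV = 13216.66303 + 376491.97781 = 389708.64084

389708.64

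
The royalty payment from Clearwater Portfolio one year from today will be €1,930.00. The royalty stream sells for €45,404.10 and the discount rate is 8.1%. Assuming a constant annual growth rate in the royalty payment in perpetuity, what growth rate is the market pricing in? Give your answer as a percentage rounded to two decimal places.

3.85%

P = D₁/(r−g) ⇒ g = r − D₁/P = 0.081 − €1,930.00/€45,404.10 = 0.038493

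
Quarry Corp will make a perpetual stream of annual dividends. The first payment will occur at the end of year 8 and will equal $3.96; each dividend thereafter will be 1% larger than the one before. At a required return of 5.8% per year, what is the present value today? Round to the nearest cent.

Value at end of year 7: C₁ / (r − g) = $3.96 / (0.058 − 0.01) = $82.5000
Discount to today: PV = $82.5000 / (1 + 0.058)^7 = $82.5000 / 1.483883 = $55.60

$55.60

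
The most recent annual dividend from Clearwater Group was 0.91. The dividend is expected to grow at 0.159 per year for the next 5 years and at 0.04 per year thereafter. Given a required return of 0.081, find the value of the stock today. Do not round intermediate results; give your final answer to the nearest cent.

D_1 = 1.05469
D_2 = 1.22239
D_3 = 1.41675
D_4 = 1.64201
D_5 = 1.90309
Terminal value at year 5: TV = D_5×(1+g_2)/(r−g_2) = 1.97921/0.041 = 48.27342
P_0 = D_1/(1+r)^1 + D_2/(1+r)^2 + D_3/(1+r)^3 + D_4/(1+r)^4 + D_5/(1+r)^5 + TV/(1+r)^5
    = 0.97566 + 1.04606 + 1.12154 + 1.20246 + 1.28923 + 32.70240 = 38.33735

38.34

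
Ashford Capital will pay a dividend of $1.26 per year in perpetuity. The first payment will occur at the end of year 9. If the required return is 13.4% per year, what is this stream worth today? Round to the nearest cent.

$3.44

Value at end of year 8: C / r = $1.26 / 0.134 = $9.4030
Discount to today: PV = $9.4030 / (1 + 0.134)^8 = $9.4030 / 2.734667 = $3.44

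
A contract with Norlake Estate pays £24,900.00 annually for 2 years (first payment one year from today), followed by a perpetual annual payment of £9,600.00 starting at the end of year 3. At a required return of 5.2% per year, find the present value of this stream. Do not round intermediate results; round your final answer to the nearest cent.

£212983.95

PV of 2-year annuity: £24,900.00 × [1 − (1+0.052)^−2] / 0.052 = 46168.44251
Perpetuity value at year 2: £9,600.00 / 0.052 = 184615.38462
PV of perpetuity: 184615.38462 / (1+0.052)^2 = 166815.50317
Total PV = 46168.44251 + 166815.50317 = 212983.94568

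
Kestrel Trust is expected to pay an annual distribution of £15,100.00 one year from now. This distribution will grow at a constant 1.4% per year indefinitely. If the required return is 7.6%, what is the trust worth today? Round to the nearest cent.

Growing perpetuity: P = D₁ / (r − g) = £15,100.0000 / (0.076 − 0.014) = £243,548.39

£243548.39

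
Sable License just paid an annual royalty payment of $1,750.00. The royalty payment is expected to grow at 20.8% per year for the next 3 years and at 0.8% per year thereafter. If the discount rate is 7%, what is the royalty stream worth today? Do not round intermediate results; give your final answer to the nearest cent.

$47665.20

D_1 = 2114.00000
D_2 = 2553.71200
D_3 = 3084.88410
Terminal value at year 3: TV = D_3×(1+g_2)/(r−g_2) = 3109.56317/0.062 = 50154.24466
P_0 = D_1/(1+r)^1 + D_2/(1+r)^2 + D_3/(1+r)^3 + TV/(1+r)^3
    = 1975.70093 + 2230.51096 + 2518.18434 + 40940.80343 = 47665.19967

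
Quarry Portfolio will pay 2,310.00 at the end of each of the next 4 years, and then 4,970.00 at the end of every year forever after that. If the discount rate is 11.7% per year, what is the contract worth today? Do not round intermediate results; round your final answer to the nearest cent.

PV of 4-year annuity: 2,310.00 × [1 − (1+0.117)^−4] / 0.117 = 7060.83992
Perpetuity value at year 4: 4,970.00 / 0.117 = 42478.63248
PV of perpetuity: 42478.63248 / (1+0.117)^4 = 27287.12840
Total PV = 7060.83992 + 27287.12840 = 34347.96833

34347.97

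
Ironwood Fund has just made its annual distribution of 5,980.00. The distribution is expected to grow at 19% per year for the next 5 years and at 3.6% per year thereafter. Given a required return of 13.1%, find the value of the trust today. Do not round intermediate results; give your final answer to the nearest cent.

119010.64

D_1 = 7116.20000
D_2 = 8468.27800
D_3 = 10077.25082
D_4 = 11991.92848
D_5 = 14270.39489
Terminal value at year 5: TV = D_5×(1+g_2)/(r−g_2) = 14784.12910/0.095 = 155622.41160
P_0 = D_1/(1+r)^1 + D_2/(1+r)^2 + D_3/(1+r)^3 + D_4/(1+r)^4 + D_5/(1+r)^5 + TV/(1+r)^5
    = 6291.95402 + 6620.18151 + 6965.53138 + 7328.89686 + 7711.21774 + 84092.85871 = 119010.64023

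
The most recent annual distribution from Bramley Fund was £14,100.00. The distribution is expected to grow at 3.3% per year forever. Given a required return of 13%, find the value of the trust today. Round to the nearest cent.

£150157.73

D₁ = D₀ × (1 + g) = £14,100.00 × 1.033 = £14,565.3000
Growing perpetuity: P = D₁ / (r − g) = £14,565.3000 / (0.13 − 0.033) = £150,157.73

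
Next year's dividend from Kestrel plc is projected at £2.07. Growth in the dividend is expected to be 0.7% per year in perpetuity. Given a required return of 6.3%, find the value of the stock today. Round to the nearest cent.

Growing perpetuity: P = D₁ / (r − g) = £2.0700 / (0.063 − 0.007) = £36.96

£36.96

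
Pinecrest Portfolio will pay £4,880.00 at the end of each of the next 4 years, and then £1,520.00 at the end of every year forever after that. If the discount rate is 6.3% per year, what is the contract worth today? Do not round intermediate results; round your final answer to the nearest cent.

PV of 4-year annuity: £4,880.00 × [1 − (1+0.063)^−4] / 0.063 = 16794.19821
Perpetuity value at year 4: £1,520.00 / 0.063 = 24126.98413
PV of perpetuity: 24126.98413 / (1+0.063)^4 = 18896.00436
Total PV = 16794.19821 + 18896.00436 = 35690.20257

£35690.20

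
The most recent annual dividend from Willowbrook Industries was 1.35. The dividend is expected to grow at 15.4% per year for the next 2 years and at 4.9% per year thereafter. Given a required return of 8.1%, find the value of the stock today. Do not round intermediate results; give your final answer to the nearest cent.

D_1 = 1.55790
D_2 = 1.79782
Terminal value at year 2: TV = D_2×(1+g_2)/(r−g_2) = 1.88591/0.032 = 58.93468
P_0 = D_1/(1+r)^1 + D_2/(1+r)^2 + TV/(1+r)^2
    = 1.44117 + 1.53849 + 50.43355 = 53.41320

53.41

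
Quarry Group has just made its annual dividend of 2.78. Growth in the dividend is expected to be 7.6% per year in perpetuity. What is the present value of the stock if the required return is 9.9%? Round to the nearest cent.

D₁ = D₀ × (1 + g) = 2.78 × 1.076 = 2.9913
Growing perpetuity: P = D₁ / (r − g) = 2.9913 / (0.099 − 0.076) = 130.06

130.06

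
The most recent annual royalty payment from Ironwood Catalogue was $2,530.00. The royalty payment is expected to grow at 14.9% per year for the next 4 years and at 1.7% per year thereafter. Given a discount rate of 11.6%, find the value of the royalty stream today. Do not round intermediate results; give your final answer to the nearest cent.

D_1 = 2906.97000
D_2 = 3340.10853
D_3 = 3837.78470
D_4 = 4409.61462
Terminal value at year 4: TV = D_4×(1+g_2)/(r−g_2) = 4484.57807/0.099 = 45298.76838
P_0 = D_1/(1+r)^1 + D_2/(1+r)^2 + D_3/(1+r)^3 + D_4/(1+r)^4 + TV/(1+r)^4
    = 2604.81183 + 2681.83583 + 2761.13743 + 2842.78397 + 29203.14440 = 40093.71346

$40093.71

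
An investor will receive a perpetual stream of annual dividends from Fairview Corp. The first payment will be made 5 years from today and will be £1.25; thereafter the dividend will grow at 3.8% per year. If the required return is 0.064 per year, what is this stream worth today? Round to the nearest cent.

Value at end of year 4: C₁ / (r − g) = £1.25 / (0.064 − 0.038) = £48.0769
Discount to today: PV = £48.0769 / (1 + 0.064)^4 = £48.0769 / 1.281641 = £37.51

£37.51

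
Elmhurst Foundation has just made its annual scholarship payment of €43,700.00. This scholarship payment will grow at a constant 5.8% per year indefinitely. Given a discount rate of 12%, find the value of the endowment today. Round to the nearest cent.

D₁ = D₀ × (1 + g) = €43,700.00 × 1.058 = €46,234.6000
Growing perpetuity: P = D₁ / (r − g) = €46,234.6000 / (0.12 − 0.058) = €745,719.35

€745719.35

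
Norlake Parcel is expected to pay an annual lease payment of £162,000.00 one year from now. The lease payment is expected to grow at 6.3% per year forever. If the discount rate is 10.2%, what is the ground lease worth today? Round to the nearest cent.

£4153846.15

Growing perpetuity: P = D₁ / (r − g) = £162,000.0000 / (0.102 − 0.063) = £4,153,846.15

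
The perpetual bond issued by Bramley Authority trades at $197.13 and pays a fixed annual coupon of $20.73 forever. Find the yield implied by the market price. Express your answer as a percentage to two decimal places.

P = C/r ⇒ r = C/P = $20.73/$197.13 = 0.105159

10.52%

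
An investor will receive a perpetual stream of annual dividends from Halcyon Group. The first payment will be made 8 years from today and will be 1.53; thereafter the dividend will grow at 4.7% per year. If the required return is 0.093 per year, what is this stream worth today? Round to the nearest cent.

Value at end of year 7: C₁ / (r − g) = 1.53 / (0.093 − 0.047) = 33.2609
Discount to today: PV = 33.2609 / (1 + 0.093)^7 = 33.2609 / 1.863550 = 17.85

17.85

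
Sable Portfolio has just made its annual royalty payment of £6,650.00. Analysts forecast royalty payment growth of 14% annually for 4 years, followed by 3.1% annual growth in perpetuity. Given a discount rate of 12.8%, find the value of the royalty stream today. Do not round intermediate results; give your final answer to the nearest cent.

D_1 = 7581.00000
D_2 = 8642.34000
D_3 = 9852.26760
D_4 = 11231.58506
Terminal value at year 4: TV = D_4×(1+g_2)/(r−g_2) = 11579.76420/0.097 = 119379.01238
P_0 = D_1/(1+r)^1 + D_2/(1+r)^2 + D_3/(1+r)^3 + D_4/(1+r)^4 + TV/(1+r)^4
    = 6720.74468 + 6792.24196 + 6864.49986 + 6937.52645 + 73738.03889 = 101053.05184

£101053.05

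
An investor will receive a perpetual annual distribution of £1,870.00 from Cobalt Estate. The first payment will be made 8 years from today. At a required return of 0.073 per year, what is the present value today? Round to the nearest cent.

Value at end of year 7: C / r = £1,870.00 / 0.073 = £25,616.4384
Discount to today: PV = £25,616.4384 / (1 + 0.073)^7 = £25,616.4384 / 1.637563 = £15,643.02

£15643.02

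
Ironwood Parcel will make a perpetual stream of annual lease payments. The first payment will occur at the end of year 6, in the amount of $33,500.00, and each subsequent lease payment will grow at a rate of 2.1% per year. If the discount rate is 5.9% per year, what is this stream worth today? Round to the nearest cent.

$661883.28

Value at end of year 5: C₁ / (r − g) = $33,500.00 / (0.059 − 0.021) = $881,578.9474
Discount to today: PV = $881,578.9474 / (1 + 0.059)^5 = $881,578.9474 / 1.331925 = $661,883.28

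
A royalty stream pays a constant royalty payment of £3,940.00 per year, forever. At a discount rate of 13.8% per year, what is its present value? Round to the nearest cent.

£28550.72

Level perpetuity: PV = C / r = £3,940.00 / 0.138 = £28,550.72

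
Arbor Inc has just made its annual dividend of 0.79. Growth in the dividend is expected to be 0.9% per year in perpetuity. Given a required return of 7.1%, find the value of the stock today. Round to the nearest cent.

12.86

D₁ = D₀ × (1 + g) = 0.79 × 1.009 = 0.7971
Growing perpetuity: P = D₁ / (r − g) = 0.7971 / (0.071 − 0.009) = 12.86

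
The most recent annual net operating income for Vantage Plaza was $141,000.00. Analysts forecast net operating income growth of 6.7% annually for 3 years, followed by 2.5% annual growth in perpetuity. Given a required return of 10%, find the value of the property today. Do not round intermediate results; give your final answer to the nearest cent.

$2156844.66

D_1 = 150447.00000
D_2 = 160526.94900
D_3 = 171282.25458
Terminal value at year 3: TV = D_3×(1+g_2)/(r−g_2) = 175564.31095/0.075 = 2340857.47930
P_0 = D_1/(1+r)^1 + D_2/(1+r)^2 + D_3/(1+r)^3 + TV/(1+r)^3
    = 136770.00000 + 132666.90000 + 128686.89300 + 1758720.87100 = 2156844.66400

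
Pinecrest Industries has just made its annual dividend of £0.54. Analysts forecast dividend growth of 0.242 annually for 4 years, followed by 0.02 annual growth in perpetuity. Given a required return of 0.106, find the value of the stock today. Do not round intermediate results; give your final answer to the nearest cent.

D_1 = 0.67068
D_2 = 0.83298
D_3 = 1.03457
D_4 = 1.28493
Terminal value at year 4: TV = D_4×(1+g_2)/(r−g_2) = 1.31063/0.086 = 15.23989
P_0 = D_1/(1+r)^1 + D_2/(1+r)^2 + D_3/(1+r)^3 + D_4/(1+r)^4 + TV/(1+r)^4
    = 0.60640 + 0.68097 + 0.76470 + 0.85874 + 10.18501 = 13.09582

£13.10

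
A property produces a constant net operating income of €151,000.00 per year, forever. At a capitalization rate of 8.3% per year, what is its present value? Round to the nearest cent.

€1819277.11

Level perpetuity: PV = C / r = €151,000.00 / 0.083 = €1,819,277.11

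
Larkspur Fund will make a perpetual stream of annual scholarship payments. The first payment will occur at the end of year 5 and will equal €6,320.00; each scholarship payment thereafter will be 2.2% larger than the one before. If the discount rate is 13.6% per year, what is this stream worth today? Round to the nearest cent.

€33288.86

Value at end of year 4: C₁ / (r − g) = €6,320.00 / (0.136 − 0.022) = €55,438.5965
Discount to today: PV = €55,438.5965 / (1 + 0.136)^4 = €55,438.5965 / 1.665380 = €33,288.86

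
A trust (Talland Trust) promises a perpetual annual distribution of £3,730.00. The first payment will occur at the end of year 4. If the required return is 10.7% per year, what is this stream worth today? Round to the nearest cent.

£25696.99

Value at end of year 3: C / r = £3,730.00 / 0.107 = £34,859.8131
Discount to today: PV = £34,859.8131 / (1 + 0.107)^3 = £34,859.8131 / 1.356572 = £25,696.99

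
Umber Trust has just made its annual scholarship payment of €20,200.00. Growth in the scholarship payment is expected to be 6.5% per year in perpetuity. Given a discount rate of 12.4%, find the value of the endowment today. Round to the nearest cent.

D₁ = D₀ × (1 + g) = €20,200.00 × 1.065 = €21,513.0000
Growing perpetuity: P = D₁ / (r − g) = €21,513.0000 / (0.124 − 0.065) = €364,627.12

€364627.12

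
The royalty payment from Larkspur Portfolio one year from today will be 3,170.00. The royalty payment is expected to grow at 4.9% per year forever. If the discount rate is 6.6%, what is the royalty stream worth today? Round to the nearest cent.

186470.59

Growing perpetuity: P = D₁ / (r − g) = 3,170.0000 / (0.066 − 0.049) = 186,470.59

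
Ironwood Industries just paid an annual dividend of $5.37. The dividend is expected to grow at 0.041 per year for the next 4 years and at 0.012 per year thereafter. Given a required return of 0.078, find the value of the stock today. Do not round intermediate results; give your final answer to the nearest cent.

$91.30

D_1 = 5.59017
D_2 = 5.81937
D_3 = 6.05796
D_4 = 6.30634
Terminal value at year 4: TV = D_4×(1+g_2)/(r−g_2) = 6.38201/0.066 = 96.69717
P_0 = D_1/(1+r)^1 + D_2/(1+r)^2 + D_3/(1+r)^3 + D_4/(1+r)^4 + TV/(1+r)^4
    = 5.18569 + 5.00770 + 4.83582 + 4.66984 + 71.60424 = 91.30329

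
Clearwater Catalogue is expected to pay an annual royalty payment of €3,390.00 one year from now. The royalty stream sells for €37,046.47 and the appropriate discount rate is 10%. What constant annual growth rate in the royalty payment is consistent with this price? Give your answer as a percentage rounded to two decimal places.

P = D₁/(r−g) ⇒ g = r − D₁/P = 0.1 − €3,390.00/€37,046.47 = 0.008493

0.85%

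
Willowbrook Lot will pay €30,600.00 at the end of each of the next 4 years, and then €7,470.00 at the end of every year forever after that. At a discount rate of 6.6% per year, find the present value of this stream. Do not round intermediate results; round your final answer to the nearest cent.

PV of 4-year annuity: €30,600.00 × [1 − (1+0.066)^−4] / 0.066 = 104591.53809
Perpetuity value at year 4: €7,470.00 / 0.066 = 113181.81818
PV of perpetuity: 113181.81818 / (1+0.066)^4 = 87649.17800
Total PV = 104591.53809 + 87649.17800 = 192240.71609

€192240.72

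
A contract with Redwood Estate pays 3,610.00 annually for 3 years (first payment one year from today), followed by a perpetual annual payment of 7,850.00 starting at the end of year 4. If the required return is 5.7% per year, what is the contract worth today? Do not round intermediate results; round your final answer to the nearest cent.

PV of 3-year annuity: 3,610.00 × [1 − (1+0.057)^−3] / 0.057 = 9703.38429
Perpetuity value at year 3: 7,850.00 / 0.057 = 137719.29825
PV of perpetuity: 137719.29825 / (1+0.057)^3 = 116619.14127
Total PV = 9703.38429 + 116619.14127 = 126322.52556

126322.53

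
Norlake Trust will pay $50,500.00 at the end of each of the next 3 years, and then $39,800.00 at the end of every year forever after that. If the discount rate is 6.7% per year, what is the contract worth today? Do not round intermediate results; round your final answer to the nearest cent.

$622264.66

PV of 3-year annuity: $50,500.00 × [1 − (1+0.067)^−3] / 0.067 = 133257.72994
Perpetuity value at year 3: $39,800.00 / 0.067 = 594029.85075
PV of perpetuity: 594029.85075 / (1+0.067)^3 = 489006.92695
Total PV = 133257.72994 + 489006.92695 = 622264.65689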